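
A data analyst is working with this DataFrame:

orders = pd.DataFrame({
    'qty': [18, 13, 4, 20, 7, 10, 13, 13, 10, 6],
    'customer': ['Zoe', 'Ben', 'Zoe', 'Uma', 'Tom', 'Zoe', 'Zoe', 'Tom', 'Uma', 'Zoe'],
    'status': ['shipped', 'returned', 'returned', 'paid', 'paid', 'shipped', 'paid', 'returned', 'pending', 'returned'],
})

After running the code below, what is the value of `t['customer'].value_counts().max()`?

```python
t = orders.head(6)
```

3

take first 6 rows:
   qty customer    status
0   18      Zoe   shipped
1   13      Ben  returned
2    4      Zoe  returned
3   20      Uma      paid
4    7      Tom      paid
5   10      Zoe   shipped
value_counts of customer:
customer
Zoe    3
Ben    1
Uma    1
Tom    1
Name: count, dtype: int64
Taking the max of the resulting series gives 3.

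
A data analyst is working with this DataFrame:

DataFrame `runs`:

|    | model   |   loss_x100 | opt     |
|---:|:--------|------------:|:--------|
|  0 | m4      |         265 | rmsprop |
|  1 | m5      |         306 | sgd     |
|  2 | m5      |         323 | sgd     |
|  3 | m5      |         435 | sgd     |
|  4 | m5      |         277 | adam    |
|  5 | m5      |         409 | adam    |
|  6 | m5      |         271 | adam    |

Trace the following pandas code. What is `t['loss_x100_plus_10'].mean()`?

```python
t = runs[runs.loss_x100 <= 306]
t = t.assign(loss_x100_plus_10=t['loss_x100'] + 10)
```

filter rows where loss_x100 <= 306:
  model  loss_x100      opt
0    m4        265  rmsprop
1    m5        306      sgd
4    m5        277     adam
6    m5        271     adam
add column loss_x100_plus_10 = t['loss_x100'] + 10:
  model  loss_x100      opt  loss_x100_plus_10
0    m4        265  rmsprop                275
1    m5        306      sgd                316
4    m5        277     adam                287
6    m5        271     adam                281
The mean of column 'loss_x100_plus_10' is 289.75.

289.75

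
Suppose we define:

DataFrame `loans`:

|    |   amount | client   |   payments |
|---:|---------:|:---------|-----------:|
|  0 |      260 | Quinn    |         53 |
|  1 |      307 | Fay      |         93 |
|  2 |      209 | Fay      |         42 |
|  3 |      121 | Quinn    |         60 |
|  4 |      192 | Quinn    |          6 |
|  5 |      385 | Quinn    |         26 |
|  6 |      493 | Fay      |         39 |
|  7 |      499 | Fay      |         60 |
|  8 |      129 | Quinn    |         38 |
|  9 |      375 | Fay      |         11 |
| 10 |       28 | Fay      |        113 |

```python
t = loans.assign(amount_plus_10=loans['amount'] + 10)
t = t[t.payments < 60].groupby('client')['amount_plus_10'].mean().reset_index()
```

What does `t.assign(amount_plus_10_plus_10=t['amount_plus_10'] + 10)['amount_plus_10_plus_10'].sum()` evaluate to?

add column amount_plus_10 = loans['amount'] + 10:
    amount client  payments  amount_plus_10
0      260  Quinn        53             270
1      307    Fay        93             317
2      209    Fay        42             219
3      121  Quinn        60             131
4      192  Quinn         6             202
5      385  Quinn        26             395
6      493    Fay        39             503
7      499    Fay        60             509
8      129  Quinn        38             139
9      375    Fay        11             385
10      28    Fay       113              38
filter rows where payments < 60:
   amount client  payments  amount_plus_10
0     260  Quinn        53             270
2     209    Fay        42             219
4     192  Quinn         6             202
5     385  Quinn        26             395
6     493    Fay        39             503
8     129  Quinn        38             139
9     375    Fay        11             385
group by client, mean of amount_plus_10:
client
Fay      369.0
Quinn    251.5
Name: amount_plus_10, dtype: float64
reset_index():
  client  amount_plus_10
0    Fay           369.0
1  Quinn           251.5
add column amount_plus_10_plus_10 = t['amount_plus_10'] + 10:
  client  amount_plus_10  amount_plus_10_plus_10
0    Fay           369.0                   379.0
1  Quinn           251.5                   261.5
The sum of column 'amount_plus_10_plus_10' is 640.5.

640.5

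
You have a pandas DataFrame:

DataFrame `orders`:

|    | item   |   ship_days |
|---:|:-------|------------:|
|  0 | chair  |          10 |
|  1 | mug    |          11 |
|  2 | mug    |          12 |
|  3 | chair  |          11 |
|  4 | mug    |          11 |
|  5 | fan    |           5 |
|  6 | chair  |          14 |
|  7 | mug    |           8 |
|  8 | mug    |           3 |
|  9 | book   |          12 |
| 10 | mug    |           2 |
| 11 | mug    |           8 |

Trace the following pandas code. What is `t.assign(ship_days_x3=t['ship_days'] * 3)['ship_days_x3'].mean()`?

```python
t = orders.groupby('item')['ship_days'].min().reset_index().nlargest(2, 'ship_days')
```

group by item, min of ship_days:
item
book     12
chair    10
fan       5
mug       2
Name: ship_days, dtype: int64
reset_index():
    item  ship_days
0   book         12
1  chair         10
2    fan          5
3    mug          2
take 2 rows with largest ship_days:
    item  ship_days
0   book         12
1  chair         10
add column ship_days_x3 = t['ship_days'] * 3:
    item  ship_days  ship_days_x3
0   book         12            36
1  chair         10            30
Finally, mean of column 'ship_days_x3' = 33.0.

33.0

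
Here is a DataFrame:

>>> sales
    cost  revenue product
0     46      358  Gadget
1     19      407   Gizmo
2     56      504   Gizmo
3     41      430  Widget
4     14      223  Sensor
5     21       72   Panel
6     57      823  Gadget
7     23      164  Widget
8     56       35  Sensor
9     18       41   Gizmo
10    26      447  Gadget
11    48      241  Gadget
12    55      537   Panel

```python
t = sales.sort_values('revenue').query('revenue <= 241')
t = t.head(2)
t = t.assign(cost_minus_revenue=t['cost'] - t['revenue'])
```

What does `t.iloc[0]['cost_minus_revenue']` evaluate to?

sort by revenue:
    cost  revenue product
8     56       35  Sensor
9     18       41   Gizmo
5     21       72   Panel
7     23      164  Widget
4     14      223  Sensor
11    48      241  Gadget
0     46      358  Gadget
1     19      407   Gizmo
3     41      430  Widget
10    26      447  Gadget
2     56      504   Gizmo
12    55      537   Panel
6     57      823  Gadget
filter rows where revenue <= 241:
    cost  revenue product
8     56       35  Sensor
9     18       41   Gizmo
5     21       72   Panel
7     23      164  Widget
4     14      223  Sensor
11    48      241  Gadget
take first 2 rows:
   cost  revenue product
8    56       35  Sensor
9    18       41   Gizmo
add column cost_minus_revenue = t['cost'] - t['revenue']:
   cost  revenue product  cost_minus_revenue
8    56       35  Sensor                  21
9    18       41   Gizmo                 -23
The value at position 0, column 'cost_minus_revenue' is 21.

21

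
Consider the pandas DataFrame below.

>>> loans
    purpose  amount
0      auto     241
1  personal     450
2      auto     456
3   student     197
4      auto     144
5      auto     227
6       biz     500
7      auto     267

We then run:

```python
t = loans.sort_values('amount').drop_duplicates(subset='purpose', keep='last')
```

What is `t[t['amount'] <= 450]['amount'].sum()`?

sort by amount:
    purpose  amount
4      auto     144
3   student     197
5      auto     227
0      auto     241
7      auto     267
1  personal     450
2      auto     456
6       biz     500
drop duplicate purpose (keep=last):
    purpose  amount
3   student     197
1  personal     450
2      auto     456
6       biz     500
filter rows where amount <= 450:
    purpose  amount
3   student     197
1  personal     450

647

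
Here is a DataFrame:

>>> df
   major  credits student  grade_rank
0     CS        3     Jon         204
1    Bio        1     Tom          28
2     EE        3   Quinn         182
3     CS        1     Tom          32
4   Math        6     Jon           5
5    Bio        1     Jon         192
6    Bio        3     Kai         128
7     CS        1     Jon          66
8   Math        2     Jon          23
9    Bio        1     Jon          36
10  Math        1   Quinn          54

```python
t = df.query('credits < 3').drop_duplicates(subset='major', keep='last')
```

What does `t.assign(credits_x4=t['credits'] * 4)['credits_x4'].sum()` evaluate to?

filter rows where credits < 3:
   major  credits student  grade_rank
1    Bio        1     Tom          28
3     CS        1     Tom          32
5    Bio        1     Jon         192
7     CS        1     Jon          66
8   Math        2     Jon          23
9    Bio        1     Jon          36
10  Math        1   Quinn          54
drop duplicate major (keep=last):
   major  credits student  grade_rank
7     CS        1     Jon          66
9    Bio        1     Jon          36
10  Math        1   Quinn          54
add column credits_x4 = t['credits'] * 4:
   major  credits student  grade_rank  credits_x4
7     CS        1     Jon          66           4
9    Bio        1     Jon          36           4
10  Math        1   Quinn          54           4
Reading off the sum of column 'credits_x4', we get 12.

12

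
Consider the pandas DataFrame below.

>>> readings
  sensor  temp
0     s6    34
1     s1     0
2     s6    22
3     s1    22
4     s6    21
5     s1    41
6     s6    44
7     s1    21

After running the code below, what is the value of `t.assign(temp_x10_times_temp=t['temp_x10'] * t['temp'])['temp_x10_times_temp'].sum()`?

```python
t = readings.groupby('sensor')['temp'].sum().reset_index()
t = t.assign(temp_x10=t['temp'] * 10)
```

group by sensor, sum of temp:
sensor
s1     84
s6    121
Name: temp, dtype: int64
reset_index():
  sensor  temp
0     s1    84
1     s6   121
add column temp_x10 = t['temp'] * 10:
  sensor  temp  temp_x10
0     s1    84       840
1     s6   121      1210
add column temp_x10_times_temp = t['temp_x10'] * t['temp']:
  sensor  temp  temp_x10  temp_x10_times_temp
0     s1    84       840                70560
1     s6   121      1210               146410

216970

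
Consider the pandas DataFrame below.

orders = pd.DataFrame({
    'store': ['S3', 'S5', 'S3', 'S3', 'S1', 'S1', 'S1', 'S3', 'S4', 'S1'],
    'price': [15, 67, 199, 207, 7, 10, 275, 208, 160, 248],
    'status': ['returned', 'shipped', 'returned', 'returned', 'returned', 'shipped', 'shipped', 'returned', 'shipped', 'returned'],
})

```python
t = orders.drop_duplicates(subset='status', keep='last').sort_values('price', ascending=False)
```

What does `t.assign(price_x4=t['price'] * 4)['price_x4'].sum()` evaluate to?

drop duplicate status (keep=last):
  store  price    status
8    S4    160   shipped
9    S1    248  returned
sort by price descending:
  store  price    status
9    S1    248  returned
8    S4    160   shipped
add column price_x4 = t['price'] * 4:
  store  price    status  price_x4
9    S1    248  returned       992
8    S4    160   shipped       640
Taking the sum of column 'price_x4' gives 1632.

1632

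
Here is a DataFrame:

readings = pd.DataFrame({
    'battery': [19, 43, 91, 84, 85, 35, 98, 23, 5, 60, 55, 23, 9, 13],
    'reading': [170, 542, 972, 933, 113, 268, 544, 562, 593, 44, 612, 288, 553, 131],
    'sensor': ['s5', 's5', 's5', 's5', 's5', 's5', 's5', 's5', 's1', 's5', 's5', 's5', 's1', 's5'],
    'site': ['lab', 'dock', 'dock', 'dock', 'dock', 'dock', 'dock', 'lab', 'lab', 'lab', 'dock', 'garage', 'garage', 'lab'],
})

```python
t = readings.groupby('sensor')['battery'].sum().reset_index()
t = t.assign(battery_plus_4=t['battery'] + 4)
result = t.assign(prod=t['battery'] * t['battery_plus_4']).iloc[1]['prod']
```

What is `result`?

group by sensor, sum of battery:
sensor
s1     14
s5    629
Name: battery, dtype: int64
reset_index():
  sensor  battery
0     s1       14
1     s5      629
add column battery_plus_4 = t['battery'] + 4:
  sensor  battery  battery_plus_4
0     s1       14              18
1     s5      629             633
add column prod = t['battery'] * t['battery_plus_4']:
  sensor  battery  battery_plus_4    prod
0     s1       14              18     252
1     s5      629             633  398157
So iloc[1]['prod'] = 398157.

398157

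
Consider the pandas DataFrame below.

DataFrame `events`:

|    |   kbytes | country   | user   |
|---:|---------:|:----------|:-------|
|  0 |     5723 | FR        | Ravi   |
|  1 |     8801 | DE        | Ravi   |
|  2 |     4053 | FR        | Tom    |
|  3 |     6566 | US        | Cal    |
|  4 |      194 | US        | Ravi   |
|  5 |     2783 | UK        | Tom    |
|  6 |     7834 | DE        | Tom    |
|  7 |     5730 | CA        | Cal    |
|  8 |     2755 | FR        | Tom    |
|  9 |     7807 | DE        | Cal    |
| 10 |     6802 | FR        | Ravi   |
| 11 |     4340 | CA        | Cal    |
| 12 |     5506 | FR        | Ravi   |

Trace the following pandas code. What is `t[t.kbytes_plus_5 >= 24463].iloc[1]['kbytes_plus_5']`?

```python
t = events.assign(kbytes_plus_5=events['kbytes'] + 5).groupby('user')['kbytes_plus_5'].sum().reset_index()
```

add column kbytes_plus_5 = events['kbytes'] + 5:
    kbytes country  user  kbytes_plus_5
0     5723      FR  Ravi           5728
1     8801      DE  Ravi           8806
2     4053      FR   Tom           4058
3     6566      US   Cal           6571
4      194      US  Ravi            199
5     2783      UK   Tom           2788
6     7834      DE   Tom           7839
7     5730      CA   Cal           5735
8     2755      FR   Tom           2760
9     7807      DE   Cal           7812
10    6802      FR  Ravi           6807
11    4340      CA   Cal           4345
12    5506      FR  Ravi           5511
group by user, sum of kbytes_plus_5:
user
Cal     24463
Ravi    27051
Tom     17445
Name: kbytes_plus_5, dtype: int64
reset_index():
   user  kbytes_plus_5
0   Cal          24463
1  Ravi          27051
2   Tom          17445
filter rows where kbytes_plus_5 >= 24463:
   user  kbytes_plus_5
0   Cal          24463
1  Ravi          27051
Taking the value at position 1, column 'kbytes_plus_5' gives 27051.

27051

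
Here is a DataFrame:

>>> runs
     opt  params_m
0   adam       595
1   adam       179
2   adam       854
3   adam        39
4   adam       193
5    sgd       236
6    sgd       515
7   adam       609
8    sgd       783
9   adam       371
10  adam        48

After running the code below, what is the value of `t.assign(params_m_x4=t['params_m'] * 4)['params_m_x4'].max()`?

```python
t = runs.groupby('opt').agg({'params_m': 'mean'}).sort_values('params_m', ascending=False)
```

2045.33333333

group by opt, mean of params_m:
        params_m
opt             
adam  361.000000
sgd   511.333333
sort by params_m descending:
        params_m
opt             
sgd   511.333333
adam  361.000000
add column params_m_x4 = t['params_m'] * 4:
        params_m  params_m_x4
opt                          
sgd   511.333333  2045.333333
adam  361.000000  1444.000000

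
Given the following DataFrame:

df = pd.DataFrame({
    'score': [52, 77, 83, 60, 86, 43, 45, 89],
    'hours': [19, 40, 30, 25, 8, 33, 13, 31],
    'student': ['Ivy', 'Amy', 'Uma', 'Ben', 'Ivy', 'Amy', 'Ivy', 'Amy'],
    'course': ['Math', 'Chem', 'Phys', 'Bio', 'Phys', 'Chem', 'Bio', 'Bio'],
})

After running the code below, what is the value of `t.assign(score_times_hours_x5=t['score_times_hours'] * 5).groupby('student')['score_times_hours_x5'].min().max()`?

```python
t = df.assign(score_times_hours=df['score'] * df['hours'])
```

12450

add column score_times_hours = df['score'] * df['hours']:
   score  hours student course  score_times_hours
0     52     19     Ivy   Math                988
1     77     40     Amy   Chem               3080
2     83     30     Uma   Phys               2490
3     60     25     Ben    Bio               1500
4     86      8     Ivy   Phys                688
5     43     33     Amy   Chem               1419
6     45     13     Ivy    Bio                585
7     89     31     Amy    Bio               2759
add column score_times_hours_x5 = t['score_times_hours'] * 5:
   score  hours student course  score_times_hours  score_times_hours_x5
0     52     19     Ivy   Math                988                  4940
1     77     40     Amy   Chem               3080                 15400
2     83     30     Uma   Phys               2490                 12450
3     60     25     Ben    Bio               1500                  7500
4     86      8     Ivy   Phys                688                  3440
5     43     33     Amy   Chem               1419                  7095
6     45     13     Ivy    Bio                585                  2925
7     89     31     Amy    Bio               2759                 13795
group by student, min of score_times_hours_x5:
student
Amy     7095
Ben     7500
Ivy     2925
Uma    12450
Name: score_times_hours_x5, dtype: int64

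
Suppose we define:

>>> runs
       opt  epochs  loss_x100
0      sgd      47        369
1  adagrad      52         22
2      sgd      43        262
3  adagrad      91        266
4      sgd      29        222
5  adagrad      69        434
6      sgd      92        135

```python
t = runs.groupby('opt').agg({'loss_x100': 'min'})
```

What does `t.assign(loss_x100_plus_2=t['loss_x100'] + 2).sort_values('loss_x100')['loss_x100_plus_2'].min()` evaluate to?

24

group by opt, min of loss_x100:
         loss_x100
opt               
adagrad         22
sgd            135
add column loss_x100_plus_2 = t['loss_x100'] + 2:
         loss_x100  loss_x100_plus_2
opt                                 
adagrad         22                24
sgd            135               137
sort by loss_x100:
         loss_x100  loss_x100_plus_2
opt                                 
adagrad         22                24
sgd            135               137
So min() = 24.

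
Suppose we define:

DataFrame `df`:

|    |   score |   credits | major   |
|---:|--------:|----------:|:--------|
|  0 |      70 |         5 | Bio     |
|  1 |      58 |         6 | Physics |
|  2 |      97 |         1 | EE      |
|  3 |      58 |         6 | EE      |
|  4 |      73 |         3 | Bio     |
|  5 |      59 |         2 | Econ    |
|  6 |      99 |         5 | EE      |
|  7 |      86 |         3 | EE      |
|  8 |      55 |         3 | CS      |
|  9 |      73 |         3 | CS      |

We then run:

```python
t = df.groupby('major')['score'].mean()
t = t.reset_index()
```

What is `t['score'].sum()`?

337.5

group by major, mean of score:
major
Bio        71.5
CS         64.0
EE         85.0
Econ       59.0
Physics    58.0
Name: score, dtype: float64
reset_index():
     major  score
0      Bio   71.5
1       CS   64.0
2       EE   85.0
3     Econ   59.0
4  Physics   58.0
So sum() = 337.5.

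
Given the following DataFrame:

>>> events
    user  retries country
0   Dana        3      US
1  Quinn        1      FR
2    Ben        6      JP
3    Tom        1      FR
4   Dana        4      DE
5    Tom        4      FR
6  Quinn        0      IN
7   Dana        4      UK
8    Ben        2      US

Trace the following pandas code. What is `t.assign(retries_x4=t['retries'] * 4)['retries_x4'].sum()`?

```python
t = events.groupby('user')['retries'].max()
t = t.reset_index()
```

60

group by user, max of retries:
user
Ben      6
Dana     4
Quinn    1
Tom      4
Name: retries, dtype: int64
reset_index():
    user  retries
0    Ben        6
1   Dana        4
2  Quinn        1
3    Tom        4
add column retries_x4 = t['retries'] * 4:
    user  retries  retries_x4
0    Ben        6          24
1   Dana        4          16
2  Quinn        1           4
3    Tom        4          16
Then the sum of column 'retries_x4': 60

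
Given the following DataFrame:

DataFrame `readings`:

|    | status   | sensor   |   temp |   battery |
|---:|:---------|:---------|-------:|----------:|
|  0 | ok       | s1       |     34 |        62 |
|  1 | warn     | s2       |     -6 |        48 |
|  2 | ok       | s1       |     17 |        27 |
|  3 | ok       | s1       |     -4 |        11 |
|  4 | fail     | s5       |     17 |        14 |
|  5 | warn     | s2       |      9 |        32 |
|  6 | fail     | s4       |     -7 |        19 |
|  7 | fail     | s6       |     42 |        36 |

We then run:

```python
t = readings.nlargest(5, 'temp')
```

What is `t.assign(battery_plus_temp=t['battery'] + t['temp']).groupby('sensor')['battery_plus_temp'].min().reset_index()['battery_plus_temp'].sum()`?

take 5 rows with largest temp:
  status sensor  temp  battery
7   fail     s6    42       36
0     ok     s1    34       62
2     ok     s1    17       27
4   fail     s5    17       14
5   warn     s2     9       32
add column battery_plus_temp = t['battery'] + t['temp']:
  status sensor  temp  battery  battery_plus_temp
7   fail     s6    42       36                 78
0     ok     s1    34       62                 96
2     ok     s1    17       27                 44
4   fail     s5    17       14                 31
5   warn     s2     9       32                 41
group by sensor, min of battery_plus_temp:
sensor
s1    44
s2    41
s5    31
s6    78
Name: battery_plus_temp, dtype: int64
reset_index():
  sensor  battery_plus_temp
0     s1                 44
1     s2                 41
2     s5                 31
3     s6                 78
Then the sum of column 'battery_plus_temp': 194

194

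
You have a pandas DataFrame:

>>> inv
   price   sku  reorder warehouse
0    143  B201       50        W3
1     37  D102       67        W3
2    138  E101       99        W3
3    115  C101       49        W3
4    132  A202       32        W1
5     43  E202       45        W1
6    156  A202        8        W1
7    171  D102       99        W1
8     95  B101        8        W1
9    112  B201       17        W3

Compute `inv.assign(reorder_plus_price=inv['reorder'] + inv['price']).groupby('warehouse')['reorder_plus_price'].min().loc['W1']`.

add column reorder_plus_price = inv['reorder'] + inv['price']:
   price   sku  reorder warehouse  reorder_plus_price
0    143  B201       50        W3                 193
1     37  D102       67        W3                 104
2    138  E101       99        W3                 237
3    115  C101       49        W3                 164
4    132  A202       32        W1                 164
5     43  E202       45        W1                  88
6    156  A202        8        W1                 164
7    171  D102       99        W1                 270
8     95  B101        8        W1                 103
9    112  B201       17        W3                 129
group by warehouse, min of reorder_plus_price:
warehouse
W1     88
W3    104
Name: reorder_plus_price, dtype: int64
Finally, value at index 'W1' = 88.

88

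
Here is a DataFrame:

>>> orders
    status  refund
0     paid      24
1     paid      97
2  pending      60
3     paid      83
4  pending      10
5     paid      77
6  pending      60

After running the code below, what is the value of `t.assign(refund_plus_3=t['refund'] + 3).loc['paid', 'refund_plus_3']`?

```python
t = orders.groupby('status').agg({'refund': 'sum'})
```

284

group by status, sum of refund:
         refund
status         
paid        281
pending     130
add column refund_plus_3 = t['refund'] + 3:
         refund  refund_plus_3
status                        
paid        281            284
pending     130            133
Hence 284.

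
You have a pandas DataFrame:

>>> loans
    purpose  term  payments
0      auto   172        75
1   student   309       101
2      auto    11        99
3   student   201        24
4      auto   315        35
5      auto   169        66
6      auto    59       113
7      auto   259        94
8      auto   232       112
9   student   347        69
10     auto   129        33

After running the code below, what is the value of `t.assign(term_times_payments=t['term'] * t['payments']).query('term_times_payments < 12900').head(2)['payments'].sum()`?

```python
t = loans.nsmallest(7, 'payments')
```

57

take 7 rows with smallest payments:
    purpose  term  payments
3   student   201        24
10     auto   129        33
4      auto   315        35
5      auto   169        66
9   student   347        69
0      auto   172        75
7      auto   259        94
add column term_times_payments = t['term'] * t['payments']:
    purpose  term  payments  term_times_payments
3   student   201        24                 4824
10     auto   129        33                 4257
4      auto   315        35                11025
5      auto   169        66                11154
9   student   347        69                23943
0      auto   172        75                12900
7      auto   259        94                24346
filter rows where term_times_payments < 12900:
    purpose  term  payments  term_times_payments
3   student   201        24                 4824
10     auto   129        33                 4257
4      auto   315        35                11025
5      auto   169        66                11154
take first 2 rows:
    purpose  term  payments  term_times_payments
3   student   201        24                 4824
10     auto   129        33                 4257
Reading off the sum of column 'payments', we get 57.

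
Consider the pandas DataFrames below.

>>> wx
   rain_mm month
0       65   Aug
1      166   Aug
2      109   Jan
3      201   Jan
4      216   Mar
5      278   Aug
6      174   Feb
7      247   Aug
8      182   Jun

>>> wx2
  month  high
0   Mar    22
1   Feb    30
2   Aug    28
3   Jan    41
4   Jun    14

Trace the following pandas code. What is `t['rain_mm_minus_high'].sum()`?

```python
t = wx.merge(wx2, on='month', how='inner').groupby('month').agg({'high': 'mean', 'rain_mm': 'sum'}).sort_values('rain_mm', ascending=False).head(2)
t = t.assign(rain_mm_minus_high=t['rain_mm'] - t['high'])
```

merge on 'month' (how='inner') → 9 rows:
   rain_mm month  high
0       65   Aug    28
1      166   Aug    28
2      109   Jan    41
3      201   Jan    41
4      216   Mar    22
5      278   Aug    28
6      174   Feb    30
7      247   Aug    28
8      182   Jun    14
group by month: mean(high), sum(rain_mm):
       high  rain_mm
month               
Aug    28.0      756
Feb    30.0      174
Jan    41.0      310
Jun    14.0      182
Mar    22.0      216
sort by rain_mm descending:
       high  rain_mm
month               
Aug    28.0      756
Jan    41.0      310
Mar    22.0      216
Jun    14.0      182
Feb    30.0      174
take first 2 rows:
       high  rain_mm
month               
Aug    28.0      756
Jan    41.0      310
add column rain_mm_minus_high = t['rain_mm'] - t['high']:
       high  rain_mm  rain_mm_minus_high
month                                   
Aug    28.0      756               728.0
Jan    41.0      310               269.0

997.0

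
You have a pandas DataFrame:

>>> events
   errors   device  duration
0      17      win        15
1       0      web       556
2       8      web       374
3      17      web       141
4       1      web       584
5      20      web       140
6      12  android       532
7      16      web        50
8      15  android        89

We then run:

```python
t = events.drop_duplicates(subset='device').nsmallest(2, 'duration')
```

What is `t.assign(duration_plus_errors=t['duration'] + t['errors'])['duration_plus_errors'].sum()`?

drop duplicate device (keep=first):
   errors   device  duration
0      17      win        15
1       0      web       556
6      12  android       532
take 2 rows with smallest duration:
   errors   device  duration
0      17      win        15
6      12  android       532
add column duration_plus_errors = t['duration'] + t['errors']:
   errors   device  duration  duration_plus_errors
0      17      win        15                    32
6      12  android       532                   544
Reading off the sum of column 'duration_plus_errors', we get 576.

576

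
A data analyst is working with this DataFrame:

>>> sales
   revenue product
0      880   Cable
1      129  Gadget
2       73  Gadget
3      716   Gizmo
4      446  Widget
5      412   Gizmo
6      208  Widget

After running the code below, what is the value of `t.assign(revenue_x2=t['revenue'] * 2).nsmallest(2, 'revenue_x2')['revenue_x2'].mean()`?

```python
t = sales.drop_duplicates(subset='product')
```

drop duplicate product (keep=first):
   revenue product
0      880   Cable
1      129  Gadget
3      716   Gizmo
4      446  Widget
add column revenue_x2 = t['revenue'] * 2:
   revenue product  revenue_x2
0      880   Cable        1760
1      129  Gadget         258
3      716   Gizmo        1432
4      446  Widget         892
take 2 rows with smallest revenue_x2:
   revenue product  revenue_x2
1      129  Gadget         258
4      446  Widget         892
Then the mean of column 'revenue_x2': 575.0

575.0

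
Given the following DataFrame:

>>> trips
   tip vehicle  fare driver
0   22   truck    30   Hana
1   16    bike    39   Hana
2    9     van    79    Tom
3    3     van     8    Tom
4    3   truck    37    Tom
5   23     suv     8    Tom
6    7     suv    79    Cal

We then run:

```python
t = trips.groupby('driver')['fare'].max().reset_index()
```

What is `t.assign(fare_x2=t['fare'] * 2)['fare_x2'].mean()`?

group by driver, max of fare:
driver
Cal     79
Hana    39
Tom     79
Name: fare, dtype: int64
reset_index():
  driver  fare
0    Cal    79
1   Hana    39
2    Tom    79
add column fare_x2 = t['fare'] * 2:
  driver  fare  fare_x2
0    Cal    79      158
1   Hana    39       78
2    Tom    79      158
mean of column 'fare_x2' → 131.333333333

131.333333333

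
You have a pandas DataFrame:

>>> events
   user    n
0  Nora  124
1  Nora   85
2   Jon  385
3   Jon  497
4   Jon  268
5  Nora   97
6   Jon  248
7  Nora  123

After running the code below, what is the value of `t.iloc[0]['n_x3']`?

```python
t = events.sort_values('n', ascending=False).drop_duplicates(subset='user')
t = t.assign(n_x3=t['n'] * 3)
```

sort by n descending:
   user    n
3   Jon  497
2   Jon  385
4   Jon  268
6   Jon  248
0  Nora  124
7  Nora  123
5  Nora   97
1  Nora   85
drop duplicate user (keep=first):
   user    n
3   Jon  497
0  Nora  124
add column n_x3 = t['n'] * 3:
   user    n  n_x3
3   Jon  497  1491
0  Nora  124   372
Taking the value at position 0, column 'n_x3' gives 1491.

1491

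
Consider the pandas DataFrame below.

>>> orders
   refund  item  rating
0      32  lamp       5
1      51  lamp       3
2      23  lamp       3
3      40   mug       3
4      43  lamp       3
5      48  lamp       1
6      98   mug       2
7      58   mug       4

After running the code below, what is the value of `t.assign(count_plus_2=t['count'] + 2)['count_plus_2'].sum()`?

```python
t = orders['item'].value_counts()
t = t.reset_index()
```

12

value_counts of item:
item
lamp    5
mug     3
Name: count, dtype: int64
reset_index():
   item  count
0  lamp      5
1   mug      3
add column count_plus_2 = t['count'] + 2:
   item  count  count_plus_2
0  lamp      5             7
1   mug      3             5
Then the sum of column 'count_plus_2': 12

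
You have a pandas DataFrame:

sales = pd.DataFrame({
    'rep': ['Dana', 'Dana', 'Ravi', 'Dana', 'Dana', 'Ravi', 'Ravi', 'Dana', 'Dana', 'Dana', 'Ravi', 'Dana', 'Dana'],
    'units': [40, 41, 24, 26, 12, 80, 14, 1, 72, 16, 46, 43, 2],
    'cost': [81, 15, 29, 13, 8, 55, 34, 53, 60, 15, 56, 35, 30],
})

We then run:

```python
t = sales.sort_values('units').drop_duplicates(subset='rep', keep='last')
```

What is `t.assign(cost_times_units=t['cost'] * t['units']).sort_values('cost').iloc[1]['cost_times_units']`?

4320

sort by units:
     rep  units  cost
7   Dana      1    53
12  Dana      2    30
4   Dana     12     8
6   Ravi     14    34
9   Dana     16    15
2   Ravi     24    29
3   Dana     26    13
0   Dana     40    81
1   Dana     41    15
11  Dana     43    35
10  Ravi     46    56
8   Dana     72    60
5   Ravi     80    55
drop duplicate rep (keep=last):
    rep  units  cost
8  Dana     72    60
5  Ravi     80    55
add column cost_times_units = t['cost'] * t['units']:
    rep  units  cost  cost_times_units
8  Dana     72    60              4320
5  Ravi     80    55              4400
sort by cost:
    rep  units  cost  cost_times_units
5  Ravi     80    55              4400
8  Dana     72    60              4320
Hence 4320.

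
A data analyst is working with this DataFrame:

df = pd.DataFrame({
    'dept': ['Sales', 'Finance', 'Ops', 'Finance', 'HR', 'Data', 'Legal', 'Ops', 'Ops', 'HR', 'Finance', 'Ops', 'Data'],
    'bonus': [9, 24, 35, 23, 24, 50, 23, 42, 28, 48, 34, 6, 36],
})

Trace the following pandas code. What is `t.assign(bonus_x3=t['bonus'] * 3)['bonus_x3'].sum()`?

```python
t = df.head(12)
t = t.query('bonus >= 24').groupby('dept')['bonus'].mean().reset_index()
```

450.0

take first 12 rows:
       dept  bonus
0     Sales      9
1   Finance     24
2       Ops     35
3   Finance     23
4        HR     24
5      Data     50
6     Legal     23
7       Ops     42
8       Ops     28
9        HR     48
10  Finance     34
11      Ops      6
filter rows where bonus >= 24:
       dept  bonus
1   Finance     24
2       Ops     35
4        HR     24
5      Data     50
7       Ops     42
8       Ops     28
9        HR     48
10  Finance     34
group by dept, mean of bonus:
dept
Data       50.0
Finance    29.0
HR         36.0
Ops        35.0
Name: bonus, dtype: float64
reset_index():
      dept  bonus
0     Data   50.0
1  Finance   29.0
2       HR   36.0
3      Ops   35.0
add column bonus_x3 = t['bonus'] * 3:
      dept  bonus  bonus_x3
0     Data   50.0     150.0
1  Finance   29.0      87.0
2       HR   36.0     108.0
3      Ops   35.0     105.0
Taking the sum of column 'bonus_x3' gives 450.0.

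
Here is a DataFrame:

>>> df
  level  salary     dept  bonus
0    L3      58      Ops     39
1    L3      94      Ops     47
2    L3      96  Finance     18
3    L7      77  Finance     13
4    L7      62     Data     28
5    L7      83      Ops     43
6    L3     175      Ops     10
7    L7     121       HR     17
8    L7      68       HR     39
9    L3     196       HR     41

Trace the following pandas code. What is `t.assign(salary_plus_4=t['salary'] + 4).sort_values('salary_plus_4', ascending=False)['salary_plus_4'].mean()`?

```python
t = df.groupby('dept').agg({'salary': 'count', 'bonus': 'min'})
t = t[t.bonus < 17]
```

group by dept: count(salary), min(bonus):
         salary  bonus
dept                  
Data          1     28
Finance       2     13
HR            3     17
Ops           4     10
filter rows where bonus < 17:
         salary  bonus
dept                  
Finance       2     13
Ops           4     10
add column salary_plus_4 = t['salary'] + 4:
         salary  bonus  salary_plus_4
dept                                 
Finance       2     13              6
Ops           4     10              8
sort by salary_plus_4 descending:
         salary  bonus  salary_plus_4
dept                                 
Ops           4     10              8
Finance       2     13              6
Then the mean of column 'salary_plus_4': 7.0

7.0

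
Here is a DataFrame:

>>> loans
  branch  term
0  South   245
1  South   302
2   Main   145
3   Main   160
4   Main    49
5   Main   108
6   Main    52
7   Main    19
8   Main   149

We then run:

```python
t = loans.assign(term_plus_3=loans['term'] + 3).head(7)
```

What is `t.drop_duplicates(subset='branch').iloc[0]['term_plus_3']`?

add column term_plus_3 = loans['term'] + 3:
  branch  term  term_plus_3
0  South   245          248
1  South   302          305
2   Main   145          148
3   Main   160          163
4   Main    49           52
5   Main   108          111
6   Main    52           55
7   Main    19           22
8   Main   149          152
take first 7 rows:
  branch  term  term_plus_3
0  South   245          248
1  South   302          305
2   Main   145          148
3   Main   160          163
4   Main    49           52
5   Main   108          111
6   Main    52           55
drop duplicate branch (keep=first):
  branch  term  term_plus_3
0  South   245          248
2   Main   145          148
value at position 0, column 'term_plus_3' → 248

248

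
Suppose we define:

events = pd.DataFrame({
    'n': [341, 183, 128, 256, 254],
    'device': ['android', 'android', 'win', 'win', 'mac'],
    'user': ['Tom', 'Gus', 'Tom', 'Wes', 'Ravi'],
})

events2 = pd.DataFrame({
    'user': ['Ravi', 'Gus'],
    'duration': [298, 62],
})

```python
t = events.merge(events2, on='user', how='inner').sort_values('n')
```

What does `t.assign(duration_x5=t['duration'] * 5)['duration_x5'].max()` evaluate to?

1490

merge on 'user' (how='inner') → 2 rows:
     n   device  user  duration
0  183  android   Gus        62
1  254      mac  Ravi       298
sort by n:
     n   device  user  duration
0  183  android   Gus        62
1  254      mac  Ravi       298
add column duration_x5 = t['duration'] * 5:
     n   device  user  duration  duration_x5
0  183  android   Gus        62          310
1  254      mac  Ravi       298         1490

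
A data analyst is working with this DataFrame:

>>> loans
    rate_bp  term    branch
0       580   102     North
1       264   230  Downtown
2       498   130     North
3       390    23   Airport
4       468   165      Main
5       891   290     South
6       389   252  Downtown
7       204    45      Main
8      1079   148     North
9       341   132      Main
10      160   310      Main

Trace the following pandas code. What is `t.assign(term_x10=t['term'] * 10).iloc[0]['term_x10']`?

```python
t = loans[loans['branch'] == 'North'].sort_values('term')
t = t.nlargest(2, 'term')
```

1480

filter rows where branch == 'North':
   rate_bp  term branch
0      580   102  North
2      498   130  North
8     1079   148  North
sort by term:
   rate_bp  term branch
0      580   102  North
2      498   130  North
8     1079   148  North
take 2 rows with largest term:
   rate_bp  term branch
8     1079   148  North
2      498   130  North
add column term_x10 = t['term'] * 10:
   rate_bp  term branch  term_x10
8     1079   148  North      1480
2      498   130  North      1300
Hence 1480.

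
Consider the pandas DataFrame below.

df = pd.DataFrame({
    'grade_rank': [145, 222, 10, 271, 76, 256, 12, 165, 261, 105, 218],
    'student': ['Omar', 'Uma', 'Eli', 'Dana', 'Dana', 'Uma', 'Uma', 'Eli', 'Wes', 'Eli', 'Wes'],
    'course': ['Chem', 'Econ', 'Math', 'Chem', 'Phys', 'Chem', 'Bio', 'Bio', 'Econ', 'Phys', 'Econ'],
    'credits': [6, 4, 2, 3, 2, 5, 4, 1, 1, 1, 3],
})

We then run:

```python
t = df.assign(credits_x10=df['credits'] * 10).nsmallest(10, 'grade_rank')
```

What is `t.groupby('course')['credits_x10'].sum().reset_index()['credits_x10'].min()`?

20

add column credits_x10 = df['credits'] * 10:
    grade_rank student course  credits  credits_x10
0          145    Omar   Chem        6           60
1          222     Uma   Econ        4           40
2           10     Eli   Math        2           20
3          271    Dana   Chem        3           30
4           76    Dana   Phys        2           20
5          256     Uma   Chem        5           50
6           12     Uma    Bio        4           40
7          165     Eli    Bio        1           10
8          261     Wes   Econ        1           10
9          105     Eli   Phys        1           10
10         218     Wes   Econ        3           30
take 10 rows with smallest grade_rank:
    grade_rank student course  credits  credits_x10
2           10     Eli   Math        2           20
6           12     Uma    Bio        4           40
4           76    Dana   Phys        2           20
9          105     Eli   Phys        1           10
0          145    Omar   Chem        6           60
7          165     Eli    Bio        1           10
10         218     Wes   Econ        3           30
1          222     Uma   Econ        4           40
5          256     Uma   Chem        5           50
8          261     Wes   Econ        1           10
group by course, sum of credits_x10:
course
Bio      50
Chem    110
Econ     80
Math     20
Phys     30
Name: credits_x10, dtype: int64
reset_index():
  course  credits_x10
0    Bio           50
1   Chem          110
2   Econ           80
3   Math           20
4   Phys           30
Reading off the min of column 'credits_x10', we get 20.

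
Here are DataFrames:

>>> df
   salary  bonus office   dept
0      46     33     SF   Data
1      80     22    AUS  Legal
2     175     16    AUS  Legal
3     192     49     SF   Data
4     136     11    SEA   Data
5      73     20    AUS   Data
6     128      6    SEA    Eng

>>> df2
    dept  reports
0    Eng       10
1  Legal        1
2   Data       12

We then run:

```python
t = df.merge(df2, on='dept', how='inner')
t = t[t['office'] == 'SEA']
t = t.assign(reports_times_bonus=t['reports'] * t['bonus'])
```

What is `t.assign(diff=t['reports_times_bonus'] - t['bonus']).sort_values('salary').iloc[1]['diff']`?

121

merge on 'dept' (how='inner') → 7 rows:
   salary  bonus office   dept  reports
0      46     33     SF   Data       12
1      80     22    AUS  Legal        1
2     175     16    AUS  Legal        1
3     192     49     SF   Data       12
4     136     11    SEA   Data       12
5      73     20    AUS   Data       12
6     128      6    SEA    Eng       10
filter rows where office == 'SEA':
   salary  bonus office  dept  reports
4     136     11    SEA  Data       12
6     128      6    SEA   Eng       10
add column reports_times_bonus = t['reports'] * t['bonus']:
   salary  bonus office  dept  reports  reports_times_bonus
4     136     11    SEA  Data       12                  132
6     128      6    SEA   Eng       10                   60
add column diff = t['reports_times_bonus'] - t['bonus']:
   salary  bonus office  dept  reports  reports_times_bonus  diff
4     136     11    SEA  Data       12                  132   121
6     128      6    SEA   Eng       10                   60    54
sort by salary:
   salary  bonus office  dept  reports  reports_times_bonus  diff
6     128      6    SEA   Eng       10                   60    54
4     136     11    SEA  Data       12                  132   121
Then the value at position 1, column 'diff': 121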